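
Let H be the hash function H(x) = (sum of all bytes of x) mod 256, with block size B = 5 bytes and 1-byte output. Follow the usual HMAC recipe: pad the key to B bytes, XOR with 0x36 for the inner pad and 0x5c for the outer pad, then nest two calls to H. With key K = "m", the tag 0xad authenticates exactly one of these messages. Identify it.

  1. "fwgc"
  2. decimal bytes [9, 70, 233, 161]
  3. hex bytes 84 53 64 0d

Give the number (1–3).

Key "m" = 6d is 1 byte ≤ B = 5; zero-pad to 5 bytes: K' = 6d 00 00 00 00.
K' ⊕ ipad = 5b 36 36 36 36; K' ⊕ opad = 31 5c 5c 5c 5c.
m1: inner = H(5b 36 36 36 36 66 77 67 63) = da; tag = H(31 5c 5c 5c 5c da) = 7b
m2: inner = H(5b 36 36 36 36 09 46 e9 a1) = 0c; tag = H(31 5c 5c 5c 5c 0c) = ad ← matches
m3: inner = H(5b 36 36 36 36 84 53 64 0d) = 7b; tag = H(31 5c 5c 5c 5c 7b) = 1c

2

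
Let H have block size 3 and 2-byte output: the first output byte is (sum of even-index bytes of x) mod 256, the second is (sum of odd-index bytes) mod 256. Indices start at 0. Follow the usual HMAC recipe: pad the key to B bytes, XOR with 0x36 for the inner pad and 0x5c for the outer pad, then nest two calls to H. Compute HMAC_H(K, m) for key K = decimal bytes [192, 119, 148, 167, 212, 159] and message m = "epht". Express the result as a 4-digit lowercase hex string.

Key decimal bytes [192, 119, 148, 167, 212, 159] = c0 77 94 a7 d4 9f is 6 bytes > B = 3, so hash it first: H(key) = 28 bd, then zero-pad to 3 bytes: K' = 28 bd 00.
K' ⊕ ipad = 1e 8b 36.  K' ⊕ opad = 74 e1 5c.
Inner input = (K'⊕ipad) ∥ m = 1e 8b 36 ∥ 65 70 68 74.
Inner hash: even-index sum = 312 mod 256 = 56; odd-index sum = 344 mod 256 = 88 → 38 58.
Outer input = (K'⊕opad) ∥ inner = 74 e1 5c ∥ 38 58.
Outer hash (tag): even-index sum = 296 mod 256 = 40; odd-index sum = 281 mod 256 = 25 → 28 19.

2819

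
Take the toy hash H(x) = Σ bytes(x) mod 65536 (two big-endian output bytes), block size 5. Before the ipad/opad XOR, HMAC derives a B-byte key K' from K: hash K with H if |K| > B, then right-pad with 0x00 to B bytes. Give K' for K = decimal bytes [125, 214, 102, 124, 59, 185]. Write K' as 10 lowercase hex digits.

|K| = 6 > B = 5, so first hash the key.
H(K): sum = 125+214+102+124+59+185 = 809 → 03 29.
Zero-pad H(K) = 03 29 to 5 bytes: K' = 03 29 00 00 00.

0329000000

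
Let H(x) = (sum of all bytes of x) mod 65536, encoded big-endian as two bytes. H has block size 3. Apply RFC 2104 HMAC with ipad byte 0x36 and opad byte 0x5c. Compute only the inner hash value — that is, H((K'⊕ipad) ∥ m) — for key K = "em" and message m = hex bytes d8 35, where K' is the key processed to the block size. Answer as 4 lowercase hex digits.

01f1

Key "em" = 65 6d is 2 bytes ≤ B = 3; zero-pad to 3 bytes: K' = 65 6d 00.
K' ⊕ ipad = 53 5b 36.
Inner input = 53 5b 36 ∥ d8 35.
Inner hash: sum = 83+91+54+216+53 = 497 → 01 f1.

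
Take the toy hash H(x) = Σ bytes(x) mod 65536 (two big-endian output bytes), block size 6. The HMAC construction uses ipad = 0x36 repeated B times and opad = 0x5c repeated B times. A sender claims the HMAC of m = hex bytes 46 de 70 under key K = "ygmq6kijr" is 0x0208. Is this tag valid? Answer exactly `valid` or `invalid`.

invalid

Key "ygmq6kijr" = 79 67 6d 71 36 6b 69 6a 72 is 9 bytes > B = 6, so hash it first: H(key) = 03 a4, then zero-pad to 6 bytes: K' = 03 a4 00 00 00 00.
K' ⊕ ipad = 35 92 36 36 36 36; K' ⊕ opad = 5f f8 5c 5c 5c 5c.
Inner hash: sum = 53+146+54+54+54+54+70+222+112 = 819 → 03 33.
Outer hash (recomputed tag): sum = 95+248+92+92+92+92+3+51 = 765 → 02 fd.
Recomputed tag = 02fd; claimed = 0208 → mismatch.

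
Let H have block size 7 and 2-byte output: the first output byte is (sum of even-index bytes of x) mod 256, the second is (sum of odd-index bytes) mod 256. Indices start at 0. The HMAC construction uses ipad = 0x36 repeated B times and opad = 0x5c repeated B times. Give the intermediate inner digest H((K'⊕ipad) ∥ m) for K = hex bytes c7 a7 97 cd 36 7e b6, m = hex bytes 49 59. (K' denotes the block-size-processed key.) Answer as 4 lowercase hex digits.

Key hex bytes c7 a7 97 cd 36 7e b6 is exactly B = 7 bytes: K' = c7 a7 97 cd 36 7e b6.
K' ⊕ ipad = f1 91 a1 fb 00 48 80.
Inner input = f1 91 a1 fb 00 48 80 ∥ 49 59.
Inner hash: even-index sum = 619 mod 256 = 107; odd-index sum = 541 mod 256 = 29 → 6b 1d.

6b1d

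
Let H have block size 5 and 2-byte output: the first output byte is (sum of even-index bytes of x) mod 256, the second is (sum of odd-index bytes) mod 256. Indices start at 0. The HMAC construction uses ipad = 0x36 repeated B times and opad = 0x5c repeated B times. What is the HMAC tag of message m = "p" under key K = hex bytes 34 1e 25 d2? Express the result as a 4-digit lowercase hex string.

b91b

Key hex bytes 34 1e 25 d2 is 4 bytes ≤ B = 5; zero-pad to 5 bytes: K' = 34 1e 25 d2 00.
K' ⊕ ipad = 02 28 13 e4 36.  K' ⊕ opad = 68 42 79 8e 5c.
Inner input = (K'⊕ipad) ∥ m = 02 28 13 e4 36 ∥ 70.
Inner hash: even-index sum = 75 mod 256 = 75; odd-index sum = 380 mod 256 = 124 → 4b 7c.
Outer input = (K'⊕opad) ∥ inner = 68 42 79 8e 5c ∥ 4b 7c.
Outer hash (tag): even-index sum = 441 mod 256 = 185; odd-index sum = 283 mod 256 = 27 → b9 1b.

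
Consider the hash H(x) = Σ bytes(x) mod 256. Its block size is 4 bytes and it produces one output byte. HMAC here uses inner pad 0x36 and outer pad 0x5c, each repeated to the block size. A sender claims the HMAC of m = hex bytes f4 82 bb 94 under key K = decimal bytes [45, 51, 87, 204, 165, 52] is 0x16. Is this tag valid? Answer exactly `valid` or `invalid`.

invalid

Key decimal bytes [45, 51, 87, 204, 165, 52] = 2d 33 57 cc a5 34 is 6 bytes > B = 4, so hash it first: H(key) = 5c, then zero-pad to 4 bytes: K' = 5c 00 00 00.
K' ⊕ ipad = 6a 36 36 36; K' ⊕ opad = 00 5c 5c 5c.
Inner hash: sum = 106+54+54+54+244+130+187+148 = 977; mod 256 = 209 → d1.
Outer hash (recomputed tag): sum = 0+92+92+92+209 = 485; mod 256 = 229 → e5.
Recomputed tag = e5; claimed = 16 → mismatch.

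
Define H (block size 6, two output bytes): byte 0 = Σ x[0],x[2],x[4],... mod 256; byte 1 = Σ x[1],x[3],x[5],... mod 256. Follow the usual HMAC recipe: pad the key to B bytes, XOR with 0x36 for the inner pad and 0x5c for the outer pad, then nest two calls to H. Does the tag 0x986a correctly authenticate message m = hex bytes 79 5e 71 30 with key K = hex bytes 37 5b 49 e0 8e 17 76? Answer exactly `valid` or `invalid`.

invalid

Key hex bytes 37 5b 49 e0 8e 17 76 is 7 bytes > B = 6, so hash it first: H(key) = 84 52, then zero-pad to 6 bytes: K' = 84 52 00 00 00 00.
K' ⊕ ipad = b2 64 36 36 36 36; K' ⊕ opad = d8 0e 5c 5c 5c 5c.
Inner hash: even-index sum = 520 mod 256 = 8; odd-index sum = 350 mod 256 = 94 → 08 5e.
Outer hash (recomputed tag): even-index sum = 408 mod 256 = 152; odd-index sum = 292 mod 256 = 36 → 98 24.
Recomputed tag = 9824; claimed = 986a → mismatch.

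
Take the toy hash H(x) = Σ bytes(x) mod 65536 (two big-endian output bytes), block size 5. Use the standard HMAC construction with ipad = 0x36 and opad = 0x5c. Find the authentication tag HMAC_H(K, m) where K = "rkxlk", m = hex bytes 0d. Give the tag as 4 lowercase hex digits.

Key "rkxlk" = 72 6b 78 6c 6b is exactly B = 5 bytes: K' = 72 6b 78 6c 6b.
K' ⊕ ipad = 44 5d 4e 5a 5d.  K' ⊕ opad = 2e 37 24 30 37.
Inner input = (K'⊕ipad) ∥ m = 44 5d 4e 5a 5d ∥ 0d.
Inner hash: sum = 68+93+78+90+93+13 = 435 → 01 b3.
Outer input = (K'⊕opad) ∥ inner = 2e 37 24 30 37 ∥ 01 b3.
Outer hash (tag): sum = 46+55+36+48+55+1+179 = 420 → 01 a4.

01a4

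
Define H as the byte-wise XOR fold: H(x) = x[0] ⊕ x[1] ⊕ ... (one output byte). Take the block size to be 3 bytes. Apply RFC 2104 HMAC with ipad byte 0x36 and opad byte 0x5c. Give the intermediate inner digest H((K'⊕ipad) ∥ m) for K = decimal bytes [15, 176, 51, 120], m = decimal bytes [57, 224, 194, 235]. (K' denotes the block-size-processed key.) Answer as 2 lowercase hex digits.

32

Key decimal bytes [15, 176, 51, 120] = 0f b0 33 78 is 4 bytes > B = 3, so hash it first: H(key) = f4, then zero-pad to 3 bytes: K' = f4 00 00.
K' ⊕ ipad = c2 36 36.
Inner input = c2 36 36 ∥ 39 e0 c2 eb.
Inner hash: XOR c2⊕36⊕36⊕39⊕e0⊕c2⊕eb = 32.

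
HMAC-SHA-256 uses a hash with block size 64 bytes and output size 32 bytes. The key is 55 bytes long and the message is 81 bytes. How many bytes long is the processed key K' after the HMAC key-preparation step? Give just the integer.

64

Key is 55 ≤ 64 bytes, zero-padded: |K'| = 64.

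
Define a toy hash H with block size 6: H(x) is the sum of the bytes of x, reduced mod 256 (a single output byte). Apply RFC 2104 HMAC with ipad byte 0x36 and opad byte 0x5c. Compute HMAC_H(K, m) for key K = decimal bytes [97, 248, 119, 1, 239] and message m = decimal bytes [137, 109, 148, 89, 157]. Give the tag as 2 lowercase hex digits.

Key decimal bytes [97, 248, 119, 1, 239] = 61 f8 77 01 ef is 5 bytes ≤ B = 6; zero-pad to 6 bytes: K' = 61 f8 77 01 ef 00.
K' ⊕ ipad = 57 ce 41 37 d9 36.  K' ⊕ opad = 3d a4 2b 5d b3 5c.
Inner input = (K'⊕ipad) ∥ m = 57 ce 41 37 d9 36 ∥ 89 6d 94 59 9d.
Inner hash: sum = 87+206+65+55+217+54+137+109+148+89+157 = 1324; mod 256 = 44 → 2c.
Outer input = (K'⊕opad) ∥ inner = 3d a4 2b 5d b3 5c ∥ 2c.
Outer hash (tag): sum = 61+164+43+93+179+92+44 = 676; mod 256 = 164 → a4.

a4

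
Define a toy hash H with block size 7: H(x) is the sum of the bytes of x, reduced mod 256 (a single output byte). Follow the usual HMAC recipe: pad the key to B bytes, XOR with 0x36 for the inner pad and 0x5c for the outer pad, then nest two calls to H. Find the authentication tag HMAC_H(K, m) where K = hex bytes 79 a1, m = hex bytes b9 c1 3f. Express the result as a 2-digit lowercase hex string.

9b

Key hex bytes 79 a1 is 2 bytes ≤ B = 7; zero-pad to 7 bytes: K' = 79 a1 00 00 00 00 00.
K' ⊕ ipad = 4f 97 36 36 36 36 36.  K' ⊕ opad = 25 fd 5c 5c 5c 5c 5c.
Inner input = (K'⊕ipad) ∥ m = 4f 97 36 36 36 36 36 ∥ b9 c1 3f.
Inner hash: sum = 79+151+54+54+54+54+54+185+193+63 = 941; mod 256 = 173 → ad.
Outer input = (K'⊕opad) ∥ inner = 25 fd 5c 5c 5c 5c 5c ∥ ad.
Outer hash (tag): sum = 37+253+92+92+92+92+92+173 = 923; mod 256 = 155 → 9b.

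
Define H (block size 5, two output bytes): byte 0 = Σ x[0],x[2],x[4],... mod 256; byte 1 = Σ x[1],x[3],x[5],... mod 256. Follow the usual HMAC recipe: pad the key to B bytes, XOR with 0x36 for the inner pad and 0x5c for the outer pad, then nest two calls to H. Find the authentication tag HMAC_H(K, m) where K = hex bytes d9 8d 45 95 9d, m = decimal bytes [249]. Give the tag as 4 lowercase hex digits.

Key hex bytes d9 8d 45 95 9d is exactly B = 5 bytes: K' = d9 8d 45 95 9d.
K' ⊕ ipad = ef bb 73 a3 ab.  K' ⊕ opad = 85 d1 19 c9 c1.
Inner input = (K'⊕ipad) ∥ m = ef bb 73 a3 ab ∥ f9.
Inner hash: even-index sum = 525 mod 256 = 13; odd-index sum = 599 mod 256 = 87 → 0d 57.
Outer input = (K'⊕opad) ∥ inner = 85 d1 19 c9 c1 ∥ 0d 57.
Outer hash (tag): even-index sum = 438 mod 256 = 182; odd-index sum = 423 mod 256 = 167 → b6 a7.

b6a7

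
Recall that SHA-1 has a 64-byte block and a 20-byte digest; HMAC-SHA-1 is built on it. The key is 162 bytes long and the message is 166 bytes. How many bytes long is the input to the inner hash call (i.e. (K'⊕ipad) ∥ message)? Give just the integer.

Key is 162 > 64 bytes, so it is hashed to 20 bytes then zero-padded to 64: |K'| = 64.
Inner input = (K'⊕ipad) ∥ m → 64 + 166 = 230 bytes.

230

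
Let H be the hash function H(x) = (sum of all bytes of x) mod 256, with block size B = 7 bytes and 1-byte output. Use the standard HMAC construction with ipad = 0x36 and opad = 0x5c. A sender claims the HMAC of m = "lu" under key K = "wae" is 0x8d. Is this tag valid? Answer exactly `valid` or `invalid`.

invalid

Key "wae" = 77 61 65 is 3 bytes ≤ B = 7; zero-pad to 7 bytes: K' = 77 61 65 00 00 00 00.
K' ⊕ ipad = 41 57 53 36 36 36 36; K' ⊕ opad = 2b 3d 39 5c 5c 5c 5c.
Inner hash: sum = 65+87+83+54+54+54+54+108+117 = 676; mod 256 = 164 → a4.
Outer hash (recomputed tag): sum = 43+61+57+92+92+92+92+164 = 693; mod 256 = 181 → b5.
Recomputed tag = b5; claimed = 8d → mismatch.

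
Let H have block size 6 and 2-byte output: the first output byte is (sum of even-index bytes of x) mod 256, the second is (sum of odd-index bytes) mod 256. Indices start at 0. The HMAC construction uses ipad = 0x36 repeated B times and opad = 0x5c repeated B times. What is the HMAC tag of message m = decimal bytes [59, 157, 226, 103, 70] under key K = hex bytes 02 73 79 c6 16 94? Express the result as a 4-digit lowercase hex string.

d36c

Key hex bytes 02 73 79 c6 16 94 is exactly B = 6 bytes: K' = 02 73 79 c6 16 94.
K' ⊕ ipad = 34 45 4f f0 20 a2.  K' ⊕ opad = 5e 2f 25 9a 4a c8.
Inner input = (K'⊕ipad) ∥ m = 34 45 4f f0 20 a2 ∥ 3b 9d e2 67 46.
Inner hash: even-index sum = 518 mod 256 = 6; odd-index sum = 731 mod 256 = 219 → 06 db.
Outer input = (K'⊕opad) ∥ inner = 5e 2f 25 9a 4a c8 ∥ 06 db.
Outer hash (tag): even-index sum = 211 mod 256 = 211; odd-index sum = 620 mod 256 = 108 → d3 6c.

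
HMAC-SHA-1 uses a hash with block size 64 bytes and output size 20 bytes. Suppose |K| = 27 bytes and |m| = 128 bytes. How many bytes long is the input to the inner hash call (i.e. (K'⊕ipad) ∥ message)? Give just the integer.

192

Key is 27 ≤ 64 bytes, zero-padded: |K'| = 64.
Inner input = (K'⊕ipad) ∥ m → 64 + 128 = 192 bytes.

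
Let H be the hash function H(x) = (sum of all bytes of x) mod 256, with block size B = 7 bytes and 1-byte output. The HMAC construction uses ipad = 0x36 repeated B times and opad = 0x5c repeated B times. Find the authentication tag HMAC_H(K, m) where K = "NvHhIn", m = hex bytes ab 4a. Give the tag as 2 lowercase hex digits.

bd

Key "NvHhIn" = 4e 76 48 68 49 6e is 6 bytes ≤ B = 7; zero-pad to 7 bytes: K' = 4e 76 48 68 49 6e 00.
K' ⊕ ipad = 78 40 7e 5e 7f 58 36.  K' ⊕ opad = 12 2a 14 34 15 32 5c.
Inner input = (K'⊕ipad) ∥ m = 78 40 7e 5e 7f 58 36 ∥ ab 4a.
Inner hash: sum = 120+64+126+94+127+88+54+171+74 = 918; mod 256 = 150 → 96.
Outer input = (K'⊕opad) ∥ inner = 12 2a 14 34 15 32 5c ∥ 96.
Outer hash (tag): sum = 18+42+20+52+21+50+92+150 = 445; mod 256 = 189 → bd.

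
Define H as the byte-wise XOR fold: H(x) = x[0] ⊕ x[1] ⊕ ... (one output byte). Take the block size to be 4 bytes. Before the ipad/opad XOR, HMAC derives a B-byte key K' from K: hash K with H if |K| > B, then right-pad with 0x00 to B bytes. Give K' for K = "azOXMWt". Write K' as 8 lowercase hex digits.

|K| = 7 > B = 4, so first hash the key.
H(K): XOR 61⊕7a⊕4f⊕58⊕4d⊕57⊕74 = 62.
Zero-pad H(K) = 62 to 4 bytes: K' = 62 00 00 00.

62000000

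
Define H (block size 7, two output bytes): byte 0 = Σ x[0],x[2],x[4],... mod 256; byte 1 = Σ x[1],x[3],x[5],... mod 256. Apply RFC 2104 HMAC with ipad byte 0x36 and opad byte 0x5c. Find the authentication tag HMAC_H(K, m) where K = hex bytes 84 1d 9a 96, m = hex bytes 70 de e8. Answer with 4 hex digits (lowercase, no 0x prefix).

Key hex bytes 84 1d 9a 96 is 4 bytes ≤ B = 7; zero-pad to 7 bytes: K' = 84 1d 9a 96 00 00 00.
K' ⊕ ipad = b2 2b ac a0 36 36 36.  K' ⊕ opad = d8 41 c6 ca 5c 5c 5c.
Inner input = (K'⊕ipad) ∥ m = b2 2b ac a0 36 36 36 ∥ 70 de e8.
Inner hash: even-index sum = 680 mod 256 = 168; odd-index sum = 601 mod 256 = 89 → a8 59.
Outer input = (K'⊕opad) ∥ inner = d8 41 c6 ca 5c 5c 5c ∥ a8 59.
Outer hash (tag): even-index sum = 687 mod 256 = 175; odd-index sum = 527 mod 256 = 15 → af 0f.

af0f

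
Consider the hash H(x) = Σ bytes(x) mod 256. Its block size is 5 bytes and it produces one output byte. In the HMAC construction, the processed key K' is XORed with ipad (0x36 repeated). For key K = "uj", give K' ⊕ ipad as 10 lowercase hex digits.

Key "uj" = 75 6a is 2 bytes ≤ B = 5; zero-pad to 5 bytes: K' = 75 6a 00 00 00.
XOR each byte with 0x36: 75⊕36=43, 6a⊕36=5c, 00⊕36=36, 00⊕36=36, 00⊕36=36.

435c363636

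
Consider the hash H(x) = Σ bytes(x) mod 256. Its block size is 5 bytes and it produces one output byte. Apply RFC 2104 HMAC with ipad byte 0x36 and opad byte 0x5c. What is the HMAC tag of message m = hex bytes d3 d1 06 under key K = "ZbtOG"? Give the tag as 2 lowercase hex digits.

30

Key "ZbtOG" = 5a 62 74 4f 47 is exactly B = 5 bytes: K' = 5a 62 74 4f 47.
K' ⊕ ipad = 6c 54 42 79 71.  K' ⊕ opad = 06 3e 28 13 1b.
Inner input = (K'⊕ipad) ∥ m = 6c 54 42 79 71 ∥ d3 d1 06.
Inner hash: sum = 108+84+66+121+113+211+209+6 = 918; mod 256 = 150 → 96.
Outer input = (K'⊕opad) ∥ inner = 06 3e 28 13 1b ∥ 96.
Outer hash (tag): sum = 6+62+40+19+27+150 = 304; mod 256 = 48 → 30.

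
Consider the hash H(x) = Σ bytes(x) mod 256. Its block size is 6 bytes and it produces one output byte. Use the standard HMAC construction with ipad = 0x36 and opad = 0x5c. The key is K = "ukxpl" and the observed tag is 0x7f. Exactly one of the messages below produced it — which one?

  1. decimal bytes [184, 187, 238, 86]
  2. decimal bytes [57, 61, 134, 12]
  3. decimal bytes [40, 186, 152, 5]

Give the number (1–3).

3

Key "ukxpl" = 75 6b 78 70 6c is 5 bytes ≤ B = 6; zero-pad to 6 bytes: K' = 75 6b 78 70 6c 00.
K' ⊕ ipad = 43 5d 4e 46 5a 36; K' ⊕ opad = 29 37 24 2c 30 5c.
m1: inner = H(43 5d 4e 46 5a 36 b8 bb ee 56) = 7b; tag = H(29 37 24 2c 30 5c 7b) = b7
m2: inner = H(43 5d 4e 46 5a 36 39 3d 86 0c) = cc; tag = H(29 37 24 2c 30 5c cc) = 08
m3: inner = H(43 5d 4e 46 5a 36 28 ba 98 05) = 43; tag = H(29 37 24 2c 30 5c 43) = 7f ← matches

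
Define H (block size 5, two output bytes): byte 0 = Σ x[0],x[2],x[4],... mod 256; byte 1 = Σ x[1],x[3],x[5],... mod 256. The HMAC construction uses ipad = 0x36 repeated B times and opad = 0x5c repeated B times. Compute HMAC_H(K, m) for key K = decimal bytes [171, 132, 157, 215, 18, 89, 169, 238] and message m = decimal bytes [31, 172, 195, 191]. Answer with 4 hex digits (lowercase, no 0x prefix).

c366

Key decimal bytes [171, 132, 157, 215, 18, 89, 169, 238] = ab 84 9d d7 12 59 a9 ee is 8 bytes > B = 5, so hash it first: H(key) = 03 a2, then zero-pad to 5 bytes: K' = 03 a2 00 00 00.
K' ⊕ ipad = 35 94 36 36 36.  K' ⊕ opad = 5f fe 5c 5c 5c.
Inner input = (K'⊕ipad) ∥ m = 35 94 36 36 36 ∥ 1f ac c3 bf.
Inner hash: even-index sum = 524 mod 256 = 12; odd-index sum = 428 mod 256 = 172 → 0c ac.
Outer input = (K'⊕opad) ∥ inner = 5f fe 5c 5c 5c ∥ 0c ac.
Outer hash (tag): even-index sum = 451 mod 256 = 195; odd-index sum = 358 mod 256 = 102 → c3 66.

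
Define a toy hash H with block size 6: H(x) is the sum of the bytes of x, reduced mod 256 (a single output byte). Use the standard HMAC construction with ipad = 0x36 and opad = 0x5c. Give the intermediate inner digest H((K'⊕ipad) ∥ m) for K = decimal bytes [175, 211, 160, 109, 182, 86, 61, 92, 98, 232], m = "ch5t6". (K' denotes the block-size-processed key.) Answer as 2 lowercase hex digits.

Key decimal bytes [175, 211, 160, 109, 182, 86, 61, 92, 98, 232] = af d3 a0 6d b6 56 3d 5c 62 e8 is 10 bytes > B = 6, so hash it first: H(key) = 7e, then zero-pad to 6 bytes: K' = 7e 00 00 00 00 00.
K' ⊕ ipad = 48 36 36 36 36 36.
Inner input = 48 36 36 36 36 36 ∥ 63 68 35 74 36.
Inner hash: sum = 72+54+54+54+54+54+99+104+53+116+54 = 768; mod 256 = 0 → 00.

00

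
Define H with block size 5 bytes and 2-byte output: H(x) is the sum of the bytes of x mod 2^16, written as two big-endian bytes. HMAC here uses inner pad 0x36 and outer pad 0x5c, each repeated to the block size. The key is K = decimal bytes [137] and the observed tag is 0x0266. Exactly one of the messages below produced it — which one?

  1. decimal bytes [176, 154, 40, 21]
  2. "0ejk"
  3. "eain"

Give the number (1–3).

1

Key decimal bytes [137] = 89 is 1 byte ≤ B = 5; zero-pad to 5 bytes: K' = 89 00 00 00 00.
K' ⊕ ipad = bf 36 36 36 36; K' ⊕ opad = d5 5c 5c 5c 5c.
m1: inner = H(bf 36 36 36 36 b0 9a 28 15) = 03 1e; tag = H(d5 5c 5c 5c 5c 03 1e) = 0266 ← matches
m2: inner = H(bf 36 36 36 36 30 65 6a 6b) = 03 01; tag = H(d5 5c 5c 5c 5c 03 01) = 0249
m3: inner = H(bf 36 36 36 36 65 61 69 6e) = 03 34; tag = H(d5 5c 5c 5c 5c 03 34) = 027c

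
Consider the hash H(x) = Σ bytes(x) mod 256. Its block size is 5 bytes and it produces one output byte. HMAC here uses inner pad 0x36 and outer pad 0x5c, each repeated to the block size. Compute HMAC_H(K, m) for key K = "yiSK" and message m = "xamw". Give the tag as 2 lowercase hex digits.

5f

Key "yiSK" = 79 69 53 4b is 4 bytes ≤ B = 5; zero-pad to 5 bytes: K' = 79 69 53 4b 00.
K' ⊕ ipad = 4f 5f 65 7d 36.  K' ⊕ opad = 25 35 0f 17 5c.
Inner input = (K'⊕ipad) ∥ m = 4f 5f 65 7d 36 ∥ 78 61 6d 77.
Inner hash: sum = 79+95+101+125+54+120+97+109+119 = 899; mod 256 = 131 → 83.
Outer input = (K'⊕opad) ∥ inner = 25 35 0f 17 5c ∥ 83.
Outer hash (tag): sum = 37+53+15+23+92+131 = 351; mod 256 = 95 → 5f.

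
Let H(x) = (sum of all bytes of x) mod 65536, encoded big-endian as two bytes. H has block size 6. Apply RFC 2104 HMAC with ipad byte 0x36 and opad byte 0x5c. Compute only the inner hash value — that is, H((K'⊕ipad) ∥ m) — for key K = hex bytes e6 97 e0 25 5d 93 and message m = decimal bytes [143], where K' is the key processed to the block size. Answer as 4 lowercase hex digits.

Key hex bytes e6 97 e0 25 5d 93 is exactly B = 6 bytes: K' = e6 97 e0 25 5d 93.
K' ⊕ ipad = d0 a1 d6 13 6b a5.
Inner input = d0 a1 d6 13 6b a5 ∥ 8f.
Inner hash: sum = 208+161+214+19+107+165+143 = 1017 → 03 f9.

03f9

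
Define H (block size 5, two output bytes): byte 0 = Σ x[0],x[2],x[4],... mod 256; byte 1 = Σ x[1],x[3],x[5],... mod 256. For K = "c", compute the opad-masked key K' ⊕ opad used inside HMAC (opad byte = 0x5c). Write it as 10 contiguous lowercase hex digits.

3f5c5c5c5c

Key "c" = 63 is 1 byte ≤ B = 5; zero-pad to 5 bytes: K' = 63 00 00 00 00.
XOR each byte with 0x5c: 63⊕5c=3f, 00⊕5c=5c, 00⊕5c=5c, 00⊕5c=5c, 00⊕5c=5c.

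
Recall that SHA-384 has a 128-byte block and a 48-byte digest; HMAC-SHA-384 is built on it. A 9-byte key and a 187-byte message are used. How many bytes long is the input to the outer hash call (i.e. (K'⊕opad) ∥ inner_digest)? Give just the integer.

176

Key is 9 ≤ 128 bytes, zero-padded: |K'| = 128.
Outer input = (K'⊕opad) ∥ H(inner) → 128 + 48 = 176 bytes.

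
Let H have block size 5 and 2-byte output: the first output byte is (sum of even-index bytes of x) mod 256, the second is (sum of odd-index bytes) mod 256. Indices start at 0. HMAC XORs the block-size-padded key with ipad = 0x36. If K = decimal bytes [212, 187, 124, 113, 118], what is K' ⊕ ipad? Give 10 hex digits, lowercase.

e28d4a4740

Key decimal bytes [212, 187, 124, 113, 118] = d4 bb 7c 71 76 is exactly B = 5 bytes: K' = d4 bb 7c 71 76.
XOR each byte with 0x36: d4⊕36=e2, bb⊕36=8d, 7c⊕36=4a, 71⊕36=47, 76⊕36=40.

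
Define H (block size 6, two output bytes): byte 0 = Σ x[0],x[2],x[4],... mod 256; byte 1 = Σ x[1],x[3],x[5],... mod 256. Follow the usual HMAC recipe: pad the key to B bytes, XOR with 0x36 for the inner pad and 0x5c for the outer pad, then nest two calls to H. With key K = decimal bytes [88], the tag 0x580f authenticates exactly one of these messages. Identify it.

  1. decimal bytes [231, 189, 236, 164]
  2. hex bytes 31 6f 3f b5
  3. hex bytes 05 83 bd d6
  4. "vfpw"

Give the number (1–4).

Key decimal bytes [88] = 58 is 1 byte ≤ B = 6; zero-pad to 6 bytes: K' = 58 00 00 00 00 00.
K' ⊕ ipad = 6e 36 36 36 36 36; K' ⊕ opad = 04 5c 5c 5c 5c 5c.
m1: inner = H(6e 36 36 36 36 36 e7 bd ec a4) = ad 03; tag = H(04 5c 5c 5c 5c 5c ad 03) = 6917
m2: inner = H(6e 36 36 36 36 36 31 6f 3f b5) = 4a c6; tag = H(04 5c 5c 5c 5c 5c 4a c6) = 06da
m3: inner = H(6e 36 36 36 36 36 05 83 bd d6) = 9c fb; tag = H(04 5c 5c 5c 5c 5c 9c fb) = 580f ← matches
m4: inner = H(6e 36 36 36 36 36 76 66 70 77) = c0 7f; tag = H(04 5c 5c 5c 5c 5c c0 7f) = 7c93

3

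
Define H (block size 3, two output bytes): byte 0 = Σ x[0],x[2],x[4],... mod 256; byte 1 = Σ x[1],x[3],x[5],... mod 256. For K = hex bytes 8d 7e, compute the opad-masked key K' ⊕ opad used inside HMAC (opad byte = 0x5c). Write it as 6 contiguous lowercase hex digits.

Key hex bytes 8d 7e is 2 bytes ≤ B = 3; zero-pad to 3 bytes: K' = 8d 7e 00.
XOR each byte with 0x5c: 8d⊕5c=d1, 7e⊕5c=22, 00⊕5c=5c.

d1225c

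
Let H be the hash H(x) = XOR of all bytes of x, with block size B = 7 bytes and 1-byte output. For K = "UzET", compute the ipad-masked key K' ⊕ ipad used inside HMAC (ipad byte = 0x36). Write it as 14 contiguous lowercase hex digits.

634c7362363636

Key "UzET" = 55 7a 45 54 is 4 bytes ≤ B = 7; zero-pad to 7 bytes: K' = 55 7a 45 54 00 00 00.
XOR each byte with 0x36: 55⊕36=63, 7a⊕36=4c, 45⊕36=73, 54⊕36=62, 00⊕36=36, 00⊕36=36, 00⊕36=36.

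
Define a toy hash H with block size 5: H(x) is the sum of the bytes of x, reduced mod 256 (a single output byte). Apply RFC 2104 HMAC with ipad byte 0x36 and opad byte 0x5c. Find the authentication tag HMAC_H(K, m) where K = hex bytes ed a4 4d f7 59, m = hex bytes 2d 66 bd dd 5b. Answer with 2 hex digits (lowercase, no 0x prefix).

Key hex bytes ed a4 4d f7 59 is exactly B = 5 bytes: K' = ed a4 4d f7 59.
K' ⊕ ipad = db 92 7b c1 6f.  K' ⊕ opad = b1 f8 11 ab 05.
Inner input = (K'⊕ipad) ∥ m = db 92 7b c1 6f ∥ 2d 66 bd dd 5b.
Inner hash: sum = 219+146+123+193+111+45+102+189+221+91 = 1440; mod 256 = 160 → a0.
Outer input = (K'⊕opad) ∥ inner = b1 f8 11 ab 05 ∥ a0.
Outer hash (tag): sum = 177+248+17+171+5+160 = 778; mod 256 = 10 → 0a.

0a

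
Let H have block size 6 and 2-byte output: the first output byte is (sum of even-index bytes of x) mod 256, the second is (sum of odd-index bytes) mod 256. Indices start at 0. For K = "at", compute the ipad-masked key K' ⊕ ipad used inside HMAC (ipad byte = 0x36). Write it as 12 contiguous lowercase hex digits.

Key "at" = 61 74 is 2 bytes ≤ B = 6; zero-pad to 6 bytes: K' = 61 74 00 00 00 00.
XOR each byte with 0x36: 61⊕36=57, 74⊕36=42, 00⊕36=36, 00⊕36=36, 00⊕36=36, 00⊕36=36.

574236363636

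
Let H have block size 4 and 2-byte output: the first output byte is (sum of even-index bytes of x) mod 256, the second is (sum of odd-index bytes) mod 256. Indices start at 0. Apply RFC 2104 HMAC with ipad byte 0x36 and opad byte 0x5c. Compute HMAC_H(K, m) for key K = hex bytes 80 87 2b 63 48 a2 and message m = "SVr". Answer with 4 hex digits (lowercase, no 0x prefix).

cb72

Key hex bytes 80 87 2b 63 48 a2 is 6 bytes > B = 4, so hash it first: H(key) = f3 8c, then zero-pad to 4 bytes: K' = f3 8c 00 00.
K' ⊕ ipad = c5 ba 36 36.  K' ⊕ opad = af d0 5c 5c.
Inner input = (K'⊕ipad) ∥ m = c5 ba 36 36 ∥ 53 56 72.
Inner hash: even-index sum = 448 mod 256 = 192; odd-index sum = 326 mod 256 = 70 → c0 46.
Outer input = (K'⊕opad) ∥ inner = af d0 5c 5c ∥ c0 46.
Outer hash (tag): even-index sum = 459 mod 256 = 203; odd-index sum = 370 mod 256 = 114 → cb 72.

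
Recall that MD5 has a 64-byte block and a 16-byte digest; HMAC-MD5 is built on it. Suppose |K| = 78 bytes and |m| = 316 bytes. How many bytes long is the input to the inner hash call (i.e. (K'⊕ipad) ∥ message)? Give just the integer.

Key is 78 > 64 bytes, so it is hashed to 16 bytes then zero-padded to 64: |K'| = 64.
Inner input = (K'⊕ipad) ∥ m → 64 + 316 = 380 bytes.

380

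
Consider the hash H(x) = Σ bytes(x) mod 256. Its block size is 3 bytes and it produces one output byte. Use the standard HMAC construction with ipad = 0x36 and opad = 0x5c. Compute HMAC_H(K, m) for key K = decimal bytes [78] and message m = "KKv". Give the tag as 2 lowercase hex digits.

Key decimal bytes [78] = 4e is 1 byte ≤ B = 3; zero-pad to 3 bytes: K' = 4e 00 00.
K' ⊕ ipad = 78 36 36.  K' ⊕ opad = 12 5c 5c.
Inner input = (K'⊕ipad) ∥ m = 78 36 36 ∥ 4b 4b 76.
Inner hash: sum = 120+54+54+75+75+118 = 496; mod 256 = 240 → f0.
Outer input = (K'⊕opad) ∥ inner = 12 5c 5c ∥ f0.
Outer hash (tag): sum = 18+92+92+240 = 442; mod 256 = 186 → ba.

ba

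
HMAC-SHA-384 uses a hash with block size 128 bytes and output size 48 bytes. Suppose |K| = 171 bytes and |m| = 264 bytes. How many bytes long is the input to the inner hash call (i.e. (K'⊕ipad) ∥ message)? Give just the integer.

392

Key is 171 > 128 bytes, so it is hashed to 48 bytes then zero-padded to 128: |K'| = 128.
Inner input = (K'⊕ipad) ∥ m → 128 + 264 = 392 bytes.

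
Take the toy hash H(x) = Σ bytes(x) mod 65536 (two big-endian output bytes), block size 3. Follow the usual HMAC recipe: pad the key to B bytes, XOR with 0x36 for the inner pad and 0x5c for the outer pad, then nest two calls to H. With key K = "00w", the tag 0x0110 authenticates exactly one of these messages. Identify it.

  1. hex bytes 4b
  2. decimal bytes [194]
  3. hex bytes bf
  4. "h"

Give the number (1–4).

3

Key "00w" = 30 30 77 is exactly B = 3 bytes: K' = 30 30 77.
K' ⊕ ipad = 06 06 41; K' ⊕ opad = 6c 6c 2b.
m1: inner = H(06 06 41 4b) = 00 98; tag = H(6c 6c 2b 00 98) = 019b
m2: inner = H(06 06 41 c2) = 01 0f; tag = H(6c 6c 2b 01 0f) = 0113
m3: inner = H(06 06 41 bf) = 01 0c; tag = H(6c 6c 2b 01 0c) = 0110 ← matches
m4: inner = H(06 06 41 68) = 00 b5; tag = H(6c 6c 2b 00 b5) = 01b8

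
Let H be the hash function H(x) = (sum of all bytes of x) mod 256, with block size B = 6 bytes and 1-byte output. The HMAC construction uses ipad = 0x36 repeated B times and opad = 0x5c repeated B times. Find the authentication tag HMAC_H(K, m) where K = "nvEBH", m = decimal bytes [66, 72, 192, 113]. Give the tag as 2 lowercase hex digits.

Key "nvEBH" = 6e 76 45 42 48 is 5 bytes ≤ B = 6; zero-pad to 6 bytes: K' = 6e 76 45 42 48 00.
K' ⊕ ipad = 58 40 73 74 7e 36.  K' ⊕ opad = 32 2a 19 1e 14 5c.
Inner input = (K'⊕ipad) ∥ m = 58 40 73 74 7e 36 ∥ 42 48 c0 71.
Inner hash: sum = 88+64+115+116+126+54+66+72+192+113 = 1006; mod 256 = 238 → ee.
Outer input = (K'⊕opad) ∥ inner = 32 2a 19 1e 14 5c ∥ ee.
Outer hash (tag): sum = 50+42+25+30+20+92+238 = 497; mod 256 = 241 → f1.

f1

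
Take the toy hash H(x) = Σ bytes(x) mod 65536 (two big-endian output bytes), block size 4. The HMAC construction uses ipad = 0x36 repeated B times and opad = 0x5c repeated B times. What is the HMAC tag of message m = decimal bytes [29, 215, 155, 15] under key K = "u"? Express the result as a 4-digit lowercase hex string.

01c2

Key "u" = 75 is 1 byte ≤ B = 4; zero-pad to 4 bytes: K' = 75 00 00 00.
K' ⊕ ipad = 43 36 36 36.  K' ⊕ opad = 29 5c 5c 5c.
Inner input = (K'⊕ipad) ∥ m = 43 36 36 36 ∥ 1d d7 9b 0f.
Inner hash: sum = 67+54+54+54+29+215+155+15 = 643 → 02 83.
Outer input = (K'⊕opad) ∥ inner = 29 5c 5c 5c ∥ 02 83.
Outer hash (tag): sum = 41+92+92+92+2+131 = 450 → 01 c2.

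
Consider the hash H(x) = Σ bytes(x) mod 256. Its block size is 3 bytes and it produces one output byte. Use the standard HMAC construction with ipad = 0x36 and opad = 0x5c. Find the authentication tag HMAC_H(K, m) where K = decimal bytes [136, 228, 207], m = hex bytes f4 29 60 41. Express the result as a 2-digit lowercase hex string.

66

Key decimal bytes [136, 228, 207] = 88 e4 cf is exactly B = 3 bytes: K' = 88 e4 cf.
K' ⊕ ipad = be d2 f9.  K' ⊕ opad = d4 b8 93.
Inner input = (K'⊕ipad) ∥ m = be d2 f9 ∥ f4 29 60 41.
Inner hash: sum = 190+210+249+244+41+96+65 = 1095; mod 256 = 71 → 47.
Outer input = (K'⊕opad) ∥ inner = d4 b8 93 ∥ 47.
Outer hash (tag): sum = 212+184+147+71 = 614; mod 256 = 102 → 66.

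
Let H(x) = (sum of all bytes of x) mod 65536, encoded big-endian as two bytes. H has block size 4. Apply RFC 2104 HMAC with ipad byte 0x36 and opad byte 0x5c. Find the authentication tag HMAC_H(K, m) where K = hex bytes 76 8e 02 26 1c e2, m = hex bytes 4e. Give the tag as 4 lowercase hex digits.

0197

Key hex bytes 76 8e 02 26 1c e2 is 6 bytes > B = 4, so hash it first: H(key) = 02 2a, then zero-pad to 4 bytes: K' = 02 2a 00 00.
K' ⊕ ipad = 34 1c 36 36.  K' ⊕ opad = 5e 76 5c 5c.
Inner input = (K'⊕ipad) ∥ m = 34 1c 36 36 ∥ 4e.
Inner hash: sum = 52+28+54+54+78 = 266 → 01 0a.
Outer input = (K'⊕opad) ∥ inner = 5e 76 5c 5c ∥ 01 0a.
Outer hash (tag): sum = 94+118+92+92+1+10 = 407 → 01 97.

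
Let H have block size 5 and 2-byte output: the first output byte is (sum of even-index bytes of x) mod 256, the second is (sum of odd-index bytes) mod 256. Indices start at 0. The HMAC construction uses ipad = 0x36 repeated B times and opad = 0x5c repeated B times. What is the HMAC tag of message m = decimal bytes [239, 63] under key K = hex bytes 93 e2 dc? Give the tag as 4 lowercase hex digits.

Key hex bytes 93 e2 dc is 3 bytes ≤ B = 5; zero-pad to 5 bytes: K' = 93 e2 dc 00 00.
K' ⊕ ipad = a5 d4 ea 36 36.  K' ⊕ opad = cf be 80 5c 5c.
Inner input = (K'⊕ipad) ∥ m = a5 d4 ea 36 36 ∥ ef 3f.
Inner hash: even-index sum = 516 mod 256 = 4; odd-index sum = 505 mod 256 = 249 → 04 f9.
Outer input = (K'⊕opad) ∥ inner = cf be 80 5c 5c ∥ 04 f9.
Outer hash (tag): even-index sum = 676 mod 256 = 164; odd-index sum = 286 mod 256 = 30 → a4 1e.

a41e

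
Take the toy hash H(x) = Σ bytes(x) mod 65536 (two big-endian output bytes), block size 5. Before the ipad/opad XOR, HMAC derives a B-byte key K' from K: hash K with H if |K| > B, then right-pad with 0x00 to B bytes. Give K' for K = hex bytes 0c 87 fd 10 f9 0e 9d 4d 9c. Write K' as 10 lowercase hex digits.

|K| = 9 > B = 5, so first hash the key.
H(K): sum = 12+135+253+16+249+14+157+77+156 = 1069 → 04 2d.
Zero-pad H(K) = 04 2d to 5 bytes: K' = 04 2d 00 00 00.

042d000000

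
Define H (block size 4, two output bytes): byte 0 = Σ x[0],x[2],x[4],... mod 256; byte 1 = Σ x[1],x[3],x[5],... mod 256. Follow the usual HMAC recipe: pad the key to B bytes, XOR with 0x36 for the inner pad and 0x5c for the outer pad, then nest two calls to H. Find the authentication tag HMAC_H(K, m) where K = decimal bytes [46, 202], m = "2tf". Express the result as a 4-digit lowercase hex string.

b498

Key decimal bytes [46, 202] = 2e ca is 2 bytes ≤ B = 4; zero-pad to 4 bytes: K' = 2e ca 00 00.
K' ⊕ ipad = 18 fc 36 36.  K' ⊕ opad = 72 96 5c 5c.
Inner input = (K'⊕ipad) ∥ m = 18 fc 36 36 ∥ 32 74 66.
Inner hash: even-index sum = 230 mod 256 = 230; odd-index sum = 422 mod 256 = 166 → e6 a6.
Outer input = (K'⊕opad) ∥ inner = 72 96 5c 5c ∥ e6 a6.
Outer hash (tag): even-index sum = 436 mod 256 = 180; odd-index sum = 408 mod 256 = 152 → b4 98.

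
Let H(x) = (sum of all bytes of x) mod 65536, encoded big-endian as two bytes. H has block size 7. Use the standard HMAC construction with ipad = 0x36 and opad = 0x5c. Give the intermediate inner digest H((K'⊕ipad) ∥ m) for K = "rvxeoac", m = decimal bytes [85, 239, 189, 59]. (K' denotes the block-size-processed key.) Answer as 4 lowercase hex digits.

Key "rvxeoac" = 72 76 78 65 6f 61 63 is exactly B = 7 bytes: K' = 72 76 78 65 6f 61 63.
K' ⊕ ipad = 44 40 4e 53 59 57 55.
Inner input = 44 40 4e 53 59 57 55 ∥ 55 ef bd 3b.
Inner hash: sum = 68+64+78+83+89+87+85+85+239+189+59 = 1126 → 04 66.

0466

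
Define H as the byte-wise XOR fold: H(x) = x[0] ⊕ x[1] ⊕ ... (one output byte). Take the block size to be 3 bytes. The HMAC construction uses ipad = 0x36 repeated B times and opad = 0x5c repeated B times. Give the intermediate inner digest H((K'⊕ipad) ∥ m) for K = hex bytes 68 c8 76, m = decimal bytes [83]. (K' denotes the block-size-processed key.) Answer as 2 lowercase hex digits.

b3

Key hex bytes 68 c8 76 is exactly B = 3 bytes: K' = 68 c8 76.
K' ⊕ ipad = 5e fe 40.
Inner input = 5e fe 40 ∥ 53.
Inner hash: XOR 5e⊕fe⊕40⊕53 = b3.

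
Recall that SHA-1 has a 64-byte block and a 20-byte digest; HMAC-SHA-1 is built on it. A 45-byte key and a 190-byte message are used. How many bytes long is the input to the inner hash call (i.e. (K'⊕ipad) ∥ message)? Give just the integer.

254

Key is 45 ≤ 64 bytes, zero-padded: |K'| = 64.
Inner input = (K'⊕ipad) ∥ m → 64 + 190 = 254 bytes.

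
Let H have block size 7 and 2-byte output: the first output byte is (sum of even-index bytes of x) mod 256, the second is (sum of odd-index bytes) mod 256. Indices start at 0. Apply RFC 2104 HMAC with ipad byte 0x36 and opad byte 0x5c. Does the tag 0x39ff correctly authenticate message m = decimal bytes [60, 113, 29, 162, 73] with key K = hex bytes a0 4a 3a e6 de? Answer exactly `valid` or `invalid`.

Key hex bytes a0 4a 3a e6 de is 5 bytes ≤ B = 7; zero-pad to 7 bytes: K' = a0 4a 3a e6 de 00 00.
K' ⊕ ipad = 96 7c 0c d0 e8 36 36; K' ⊕ opad = fc 16 66 ba 82 5c 5c.
Inner hash: even-index sum = 723 mod 256 = 211; odd-index sum = 548 mod 256 = 36 → d3 24.
Outer hash (recomputed tag): even-index sum = 612 mod 256 = 100; odd-index sum = 511 mod 256 = 255 → 64 ff.
Recomputed tag = 64ff; claimed = 39ff → mismatch.

invalid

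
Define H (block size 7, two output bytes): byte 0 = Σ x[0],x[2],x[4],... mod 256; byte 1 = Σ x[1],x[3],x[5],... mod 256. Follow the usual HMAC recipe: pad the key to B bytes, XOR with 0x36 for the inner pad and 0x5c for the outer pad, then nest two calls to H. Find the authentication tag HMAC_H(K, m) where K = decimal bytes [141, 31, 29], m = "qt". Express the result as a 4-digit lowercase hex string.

Key decimal bytes [141, 31, 29] = 8d 1f 1d is 3 bytes ≤ B = 7; zero-pad to 7 bytes: K' = 8d 1f 1d 00 00 00 00.
K' ⊕ ipad = bb 29 2b 36 36 36 36.  K' ⊕ opad = d1 43 41 5c 5c 5c 5c.
Inner input = (K'⊕ipad) ∥ m = bb 29 2b 36 36 36 36 ∥ 71 74.
Inner hash: even-index sum = 454 mod 256 = 198; odd-index sum = 262 mod 256 = 6 → c6 06.
Outer input = (K'⊕opad) ∥ inner = d1 43 41 5c 5c 5c 5c ∥ c6 06.
Outer hash (tag): even-index sum = 464 mod 256 = 208; odd-index sum = 449 mod 256 = 193 → d0 c1.

d0c1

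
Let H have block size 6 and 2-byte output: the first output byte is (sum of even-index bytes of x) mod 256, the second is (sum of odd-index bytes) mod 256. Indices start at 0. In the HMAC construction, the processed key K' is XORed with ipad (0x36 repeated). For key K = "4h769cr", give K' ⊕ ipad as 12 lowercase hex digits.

Key "4h769cr" = 34 68 37 36 39 63 72 is 7 bytes > B = 6, so hash it first: H(key) = 16 01, then zero-pad to 6 bytes: K' = 16 01 00 00 00 00.
XOR each byte with 0x36: 16⊕36=20, 01⊕36=37, 00⊕36=36, 00⊕36=36, 00⊕36=36, 00⊕36=36.

203736363636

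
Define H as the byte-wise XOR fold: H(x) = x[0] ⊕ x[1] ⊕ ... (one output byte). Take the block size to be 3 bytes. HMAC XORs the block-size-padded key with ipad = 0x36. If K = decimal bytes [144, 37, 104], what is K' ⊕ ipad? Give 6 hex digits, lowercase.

Key decimal bytes [144, 37, 104] = 90 25 68 is exactly B = 3 bytes: K' = 90 25 68.
XOR each byte with 0x36: 90⊕36=a6, 25⊕36=13, 68⊕36=5e.

a6135e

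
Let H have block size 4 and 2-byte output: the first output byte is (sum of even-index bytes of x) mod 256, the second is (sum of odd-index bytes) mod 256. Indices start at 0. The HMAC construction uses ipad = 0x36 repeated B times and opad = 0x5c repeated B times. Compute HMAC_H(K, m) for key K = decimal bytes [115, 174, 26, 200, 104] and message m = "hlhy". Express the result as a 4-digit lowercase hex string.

Key decimal bytes [115, 174, 26, 200, 104] = 73 ae 1a c8 68 is 5 bytes > B = 4, so hash it first: H(key) = f5 76, then zero-pad to 4 bytes: K' = f5 76 00 00.
K' ⊕ ipad = c3 40 36 36.  K' ⊕ opad = a9 2a 5c 5c.
Inner input = (K'⊕ipad) ∥ m = c3 40 36 36 ∥ 68 6c 68 79.
Inner hash: even-index sum = 457 mod 256 = 201; odd-index sum = 347 mod 256 = 91 → c9 5b.
Outer input = (K'⊕opad) ∥ inner = a9 2a 5c 5c ∥ c9 5b.
Outer hash (tag): even-index sum = 462 mod 256 = 206; odd-index sum = 225 mod 256 = 225 → ce e1.

cee1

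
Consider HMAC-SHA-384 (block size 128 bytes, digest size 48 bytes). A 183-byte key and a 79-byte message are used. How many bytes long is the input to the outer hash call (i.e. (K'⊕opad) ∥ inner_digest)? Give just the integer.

176

Key is 183 > 128 bytes, so it is hashed to 48 bytes then zero-padded to 128: |K'| = 128.
Outer input = (K'⊕opad) ∥ H(inner) → 128 + 48 = 176 bytes.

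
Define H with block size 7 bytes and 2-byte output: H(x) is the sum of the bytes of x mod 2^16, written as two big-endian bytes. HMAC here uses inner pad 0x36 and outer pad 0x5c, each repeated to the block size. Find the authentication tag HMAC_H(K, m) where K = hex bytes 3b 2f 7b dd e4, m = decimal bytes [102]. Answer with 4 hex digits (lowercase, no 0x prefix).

Key hex bytes 3b 2f 7b dd e4 is 5 bytes ≤ B = 7; zero-pad to 7 bytes: K' = 3b 2f 7b dd e4 00 00.
K' ⊕ ipad = 0d 19 4d eb d2 36 36.  K' ⊕ opad = 67 73 27 81 b8 5c 5c.
Inner input = (K'⊕ipad) ∥ m = 0d 19 4d eb d2 36 36 ∥ 66.
Inner hash: sum = 13+25+77+235+210+54+54+102 = 770 → 03 02.
Outer input = (K'⊕opad) ∥ inner = 67 73 27 81 b8 5c 5c ∥ 03 02.
Outer hash (tag): sum = 103+115+39+129+184+92+92+3+2 = 759 → 02 f7.

02f7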